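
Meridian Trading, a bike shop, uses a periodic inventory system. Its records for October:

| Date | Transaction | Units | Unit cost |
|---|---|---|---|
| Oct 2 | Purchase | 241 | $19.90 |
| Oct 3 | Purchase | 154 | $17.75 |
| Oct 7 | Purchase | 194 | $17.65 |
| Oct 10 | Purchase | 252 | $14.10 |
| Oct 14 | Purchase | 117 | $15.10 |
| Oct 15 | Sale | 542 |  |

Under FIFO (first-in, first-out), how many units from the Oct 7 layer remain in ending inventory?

47

Oct 15, 542 sold [FIFO — oldest first]: 241 @ $19.90 + 154 @ $17.75 + 147 @ $17.65 = $10,123.95
Ending inventory: 47 @ $17.65 + 252 @ $14.10 + 117 @ $15.10 = $6,149.45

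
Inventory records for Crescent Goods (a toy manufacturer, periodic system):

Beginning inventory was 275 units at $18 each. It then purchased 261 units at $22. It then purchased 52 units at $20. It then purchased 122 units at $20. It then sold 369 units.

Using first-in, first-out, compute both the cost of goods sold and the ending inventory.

Sale 1 (369) [FIFO — oldest first]: 275 @ $18 + 94 @ $22 = $7,018
Ending inventory: 167 @ $22 + 52 @ $20 + 122 @ $20 = $7,154
Check: goods available $14,172 = COGS $7,018 + ending $7,154

COGS = $7,018; ending inventory = $7,154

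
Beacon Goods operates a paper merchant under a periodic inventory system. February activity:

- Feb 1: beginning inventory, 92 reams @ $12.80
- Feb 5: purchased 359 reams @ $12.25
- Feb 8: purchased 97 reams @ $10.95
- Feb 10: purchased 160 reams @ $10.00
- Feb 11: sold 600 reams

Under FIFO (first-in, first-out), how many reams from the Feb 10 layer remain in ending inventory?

Feb 11, 600 sold [FIFO — oldest first]: 92 @ $12.80 + 359 @ $12.25 + 97 @ $10.95 + 52 @ $10.00 = $7,157.50
Ending inventory: 108 @ $10.00 = $1,080.00

108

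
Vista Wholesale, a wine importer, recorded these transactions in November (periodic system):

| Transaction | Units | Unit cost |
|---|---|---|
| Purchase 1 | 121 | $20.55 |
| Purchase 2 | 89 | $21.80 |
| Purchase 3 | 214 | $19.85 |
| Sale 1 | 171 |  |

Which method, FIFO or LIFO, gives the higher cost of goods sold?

FIFO

FIFO COGS: 121 @ $20.55 + 50 @ $21.80 = $3,576.55
LIFO COGS: 171 @ $19.85 = $3,394.35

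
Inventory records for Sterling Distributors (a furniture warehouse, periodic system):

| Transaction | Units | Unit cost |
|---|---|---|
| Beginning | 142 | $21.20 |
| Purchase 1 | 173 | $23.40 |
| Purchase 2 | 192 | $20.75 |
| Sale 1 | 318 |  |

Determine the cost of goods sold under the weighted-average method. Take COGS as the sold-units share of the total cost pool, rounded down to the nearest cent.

COGS = $6,926.12

Sale 1, sell 318: 318/507 × $11,042.60 → $6,926.12
Ending inventory (cost pool remaining) = $4,116.48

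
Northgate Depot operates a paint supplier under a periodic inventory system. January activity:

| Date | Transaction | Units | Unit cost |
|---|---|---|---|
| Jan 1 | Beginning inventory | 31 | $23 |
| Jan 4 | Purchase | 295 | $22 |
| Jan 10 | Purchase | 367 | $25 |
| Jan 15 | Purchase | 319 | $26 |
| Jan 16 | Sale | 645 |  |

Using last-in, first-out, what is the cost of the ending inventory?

Ending inventory = $8,228

Jan 16, 645 sold [LIFO — newest first]: 319 @ $26 + 326 @ $25 = $16,444
Ending inventory: 31 @ $23 + 295 @ $22 + 41 @ $25 = $8,228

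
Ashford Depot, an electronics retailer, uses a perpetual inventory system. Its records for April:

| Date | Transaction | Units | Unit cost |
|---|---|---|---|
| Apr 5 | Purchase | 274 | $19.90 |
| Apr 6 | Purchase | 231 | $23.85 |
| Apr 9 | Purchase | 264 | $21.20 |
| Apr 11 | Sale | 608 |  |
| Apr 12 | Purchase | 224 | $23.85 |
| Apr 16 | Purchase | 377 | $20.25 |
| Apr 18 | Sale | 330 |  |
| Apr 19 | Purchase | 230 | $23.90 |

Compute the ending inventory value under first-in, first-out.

Apr 11, 608 sold [FIFO — oldest first]: 274 @ $19.90 + 231 @ $23.85 + 103 @ $21.20 = $13,145.55
Apr 18, 330 sold [FIFO — oldest first]: 161 @ $21.20 + 169 @ $23.85 = $7,443.85
Total COGS = $13,145.55 + $7,443.85 = $20,589.40
Ending inventory: 55 @ $23.85 + 377 @ $20.25 + 230 @ $23.90 = $14,443.00
Check: goods available $35,032.40 = COGS $20,589.40 + ending $14,443.00

Ending inventory = $14,443.00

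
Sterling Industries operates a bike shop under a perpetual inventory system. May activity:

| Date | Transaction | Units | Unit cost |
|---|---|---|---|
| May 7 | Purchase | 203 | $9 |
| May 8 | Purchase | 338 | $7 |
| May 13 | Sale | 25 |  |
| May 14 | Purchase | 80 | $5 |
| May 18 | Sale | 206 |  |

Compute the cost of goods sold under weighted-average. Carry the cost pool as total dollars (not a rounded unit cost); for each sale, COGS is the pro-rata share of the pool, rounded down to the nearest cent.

COGS = $1,714.30

After May 7: 203 on hand, pool $1,827.00 (≈ $9.0000 each)
After May 8: 541 on hand, pool $4,193.00 (≈ $7.7505 each)
May 13, sell 25: 25/541 × $4,193.00 → $193.76
After May 14: 596 on hand, pool $4,399.24 (≈ $7.3813 each)
May 18, sell 206: 206/596 × $4,399.24 → $1,520.54
Total COGS = $193.76 + $1,520.54 = $1,714.30
Ending inventory (cost pool remaining) = $2,878.70
Check: goods available $4,593.00 = COGS $1,714.30 + ending $2,878.70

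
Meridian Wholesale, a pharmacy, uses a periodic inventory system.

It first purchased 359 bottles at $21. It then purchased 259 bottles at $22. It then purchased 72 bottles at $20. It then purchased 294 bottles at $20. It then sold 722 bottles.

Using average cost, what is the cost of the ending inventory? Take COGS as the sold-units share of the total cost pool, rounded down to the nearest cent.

Ending inventory = $5,473.52

Sale 1, sell 722: 722/984 × $20,557.00 → $15,083.48
Ending inventory (cost pool remaining) = $5,473.52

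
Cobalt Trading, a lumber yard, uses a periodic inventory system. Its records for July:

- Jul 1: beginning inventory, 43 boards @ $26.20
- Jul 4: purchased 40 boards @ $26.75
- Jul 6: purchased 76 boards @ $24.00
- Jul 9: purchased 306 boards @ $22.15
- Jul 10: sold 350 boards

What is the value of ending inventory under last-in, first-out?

Jul 10, 350 sold [LIFO — newest first]: 306 @ $22.15 + 44 @ $24.00 = $7,833.90
Ending inventory: 43 @ $26.20 + 40 @ $26.75 + 32 @ $24.00 = $2,964.60
Check: goods available $10,798.50 = COGS $7,833.90 + ending $2,964.60

Ending inventory = $2,964.60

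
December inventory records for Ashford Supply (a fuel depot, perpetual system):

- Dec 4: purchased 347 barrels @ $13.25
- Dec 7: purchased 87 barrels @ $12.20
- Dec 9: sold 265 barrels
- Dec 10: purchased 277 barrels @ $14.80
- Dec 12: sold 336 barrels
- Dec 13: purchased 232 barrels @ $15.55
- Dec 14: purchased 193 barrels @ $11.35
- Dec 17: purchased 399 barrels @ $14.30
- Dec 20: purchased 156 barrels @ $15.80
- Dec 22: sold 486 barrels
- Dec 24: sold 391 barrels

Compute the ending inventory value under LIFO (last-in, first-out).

Ending inventory = $3,059.15

Dec 9, 265 sold [LIFO — newest first]: 87 @ $12.20 + 178 @ $13.25 = $3,419.90
Dec 12, 336 sold [LIFO — newest first]: 277 @ $14.80 + 59 @ $13.25 = $4,881.35
Dec 22, 486 sold [LIFO — newest first]: 156 @ $15.80 + 330 @ $14.30 = $7,183.80
Dec 24, 391 sold [LIFO — newest first]: 69 @ $14.30 + 193 @ $11.35 + 129 @ $15.55 = $5,183.20
Total COGS = $3,419.90 + $4,881.35 + $7,183.80 + $5,183.20 = $20,668.25
Ending inventory: 110 @ $13.25 + 103 @ $15.55 = $3,059.15
Check: goods available $23,727.40 = COGS $20,668.25 + ending $3,059.15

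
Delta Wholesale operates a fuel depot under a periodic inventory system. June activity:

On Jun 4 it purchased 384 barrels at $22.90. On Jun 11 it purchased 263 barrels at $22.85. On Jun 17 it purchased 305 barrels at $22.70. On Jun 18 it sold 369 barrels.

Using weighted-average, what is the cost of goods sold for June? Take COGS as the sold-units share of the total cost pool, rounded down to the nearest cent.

Jun 18, sell 369: 369/952 × $21,726.65 → $8,421.35
Ending inventory (cost pool remaining) = $13,305.30

COGS = $8,421.35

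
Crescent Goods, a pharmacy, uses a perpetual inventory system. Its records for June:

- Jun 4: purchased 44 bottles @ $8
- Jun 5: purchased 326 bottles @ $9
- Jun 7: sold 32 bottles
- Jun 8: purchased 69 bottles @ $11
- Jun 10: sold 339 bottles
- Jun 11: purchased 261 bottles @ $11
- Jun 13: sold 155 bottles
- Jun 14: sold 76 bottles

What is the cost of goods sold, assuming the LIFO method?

Jun 7, 32 sold [LIFO — newest first]: 32 @ $9 = $288
Jun 10, 339 sold [LIFO — newest first]: 69 @ $11 + 270 @ $9 = $3,189
Jun 13, 155 sold [LIFO — newest first]: 155 @ $11 = $1,705
Jun 14, 76 sold [LIFO — newest first]: 76 @ $11 = $836
Total COGS = $288 + $3,189 + $1,705 + $836 = $6,018
Ending inventory: 44 @ $8 + 24 @ $9 + 30 @ $11 = $898

COGS = $6,018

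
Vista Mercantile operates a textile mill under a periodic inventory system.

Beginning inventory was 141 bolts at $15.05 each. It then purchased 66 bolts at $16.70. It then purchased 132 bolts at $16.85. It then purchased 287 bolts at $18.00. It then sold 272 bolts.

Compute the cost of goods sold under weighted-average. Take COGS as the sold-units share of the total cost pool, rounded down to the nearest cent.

COGS = $4,612.02

Sale 1, sell 272: 272/626 × $10,614.45 → $4,612.02
Ending inventory (cost pool remaining) = $6,002.43
Check: goods available $10,614.45 = COGS $4,612.02 + ending $6,002.43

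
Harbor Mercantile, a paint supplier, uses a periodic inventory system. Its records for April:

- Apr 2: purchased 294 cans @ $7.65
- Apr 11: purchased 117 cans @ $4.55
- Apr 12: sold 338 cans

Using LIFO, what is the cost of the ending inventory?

Apr 12, 338 sold [LIFO — newest first]: 117 @ $4.55 + 221 @ $7.65 = $2,223.00
Ending inventory: 73 @ $7.65 = $558.45

Ending inventory = $558.45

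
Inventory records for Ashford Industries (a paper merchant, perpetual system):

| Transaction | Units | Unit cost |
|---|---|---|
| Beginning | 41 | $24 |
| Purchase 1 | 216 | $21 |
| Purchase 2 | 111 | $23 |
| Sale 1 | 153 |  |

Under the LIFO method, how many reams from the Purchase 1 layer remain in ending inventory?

174

Sale 1 (153) [LIFO — newest first]: 111 @ $23 + 42 @ $21 = $3,435
Ending inventory: 41 @ $24 + 174 @ $21 = $4,638
Check: goods available $8,073 = COGS $3,435 + ending $4,638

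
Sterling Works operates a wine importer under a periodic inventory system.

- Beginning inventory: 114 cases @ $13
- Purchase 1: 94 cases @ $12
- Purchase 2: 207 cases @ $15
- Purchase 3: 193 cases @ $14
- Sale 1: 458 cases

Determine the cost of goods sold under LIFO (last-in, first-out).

Sale 1 (458) [LIFO — newest first]: 193 @ $14 + 207 @ $15 + 58 @ $12 = $6,503
Ending inventory: 114 @ $13 + 36 @ $12 = $1,914

COGS = $6,503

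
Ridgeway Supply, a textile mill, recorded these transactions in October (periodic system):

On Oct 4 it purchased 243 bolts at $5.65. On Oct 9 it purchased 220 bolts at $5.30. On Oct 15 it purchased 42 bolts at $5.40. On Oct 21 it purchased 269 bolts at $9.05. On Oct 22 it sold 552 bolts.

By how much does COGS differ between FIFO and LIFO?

FIFO COGS: 243 @ $5.65 + 220 @ $5.30 + 42 @ $5.40 + 47 @ $9.05 = $3,191.10
LIFO COGS: 269 @ $9.05 + 42 @ $5.40 + 220 @ $5.30 + 21 @ $5.65 = $3,945.90
Difference = |$3,191.10 − $3,945.90| = $754.80

$754.80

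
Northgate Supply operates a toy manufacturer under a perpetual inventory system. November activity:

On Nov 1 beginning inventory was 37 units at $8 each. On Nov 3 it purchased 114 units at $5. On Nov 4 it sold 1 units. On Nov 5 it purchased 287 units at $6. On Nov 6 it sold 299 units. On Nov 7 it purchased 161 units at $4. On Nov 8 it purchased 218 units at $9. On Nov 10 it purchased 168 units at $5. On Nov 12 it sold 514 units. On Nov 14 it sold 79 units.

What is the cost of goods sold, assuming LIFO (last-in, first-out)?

Nov 4, 1 sold [LIFO — newest first]: 1 @ $5 = $5
Nov 6, 299 sold [LIFO — newest first]: 287 @ $6 + 12 @ $5 = $1,782
Nov 12, 514 sold [LIFO — newest first]: 168 @ $5 + 218 @ $9 + 128 @ $4 = $3,314
Nov 14, 79 sold [LIFO — newest first]: 33 @ $4 + 46 @ $5 = $362
Total COGS = $5 + $1,782 + $3,314 + $362 = $5,463
Ending inventory: 37 @ $8 + 55 @ $5 = $571
Check: goods available $6,034 = COGS $5,463 + ending $571

COGS = $5,463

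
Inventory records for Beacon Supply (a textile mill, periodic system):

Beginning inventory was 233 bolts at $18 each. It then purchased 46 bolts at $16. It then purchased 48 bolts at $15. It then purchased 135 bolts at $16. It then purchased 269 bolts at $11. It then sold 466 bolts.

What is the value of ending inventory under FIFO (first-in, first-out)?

Ending inventory = $2,915

Sale 1 (466) [FIFO — oldest first]: 233 @ $18 + 46 @ $16 + 48 @ $15 + 135 @ $16 + 4 @ $11 = $7,854
Ending inventory: 265 @ $11 = $2,915
Check: goods available $10,769 = COGS $7,854 + ending $2,915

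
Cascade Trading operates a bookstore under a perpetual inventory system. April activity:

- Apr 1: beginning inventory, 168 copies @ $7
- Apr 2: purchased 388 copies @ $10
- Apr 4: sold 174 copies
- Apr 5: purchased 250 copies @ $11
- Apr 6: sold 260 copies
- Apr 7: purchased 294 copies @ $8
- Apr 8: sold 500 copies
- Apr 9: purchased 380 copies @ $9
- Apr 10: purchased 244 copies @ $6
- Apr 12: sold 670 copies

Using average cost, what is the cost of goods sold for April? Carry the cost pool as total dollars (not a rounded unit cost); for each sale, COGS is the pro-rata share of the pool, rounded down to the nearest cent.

COGS = $14,072.38

After Apr 1: 168 on hand, pool $1,176.00 (≈ $7.0000 each)
After Apr 2: 556 on hand, pool $5,056.00 (≈ $9.0935 each)
Apr 4, sell 174: 174/556 × $5,056.00 → $1,582.27
After Apr 5: 632 on hand, pool $6,223.73 (≈ $9.8477 each)
Apr 6, sell 260: 260/632 × $6,223.73 → $2,560.39
After Apr 7: 666 on hand, pool $6,015.34 (≈ $9.0320 each)
Apr 8, sell 500: 500/666 × $6,015.34 → $4,516.02
After Apr 9: 546 on hand, pool $4,919.32 (≈ $9.0097 each)
After Apr 10: 790 on hand, pool $6,383.32 (≈ $8.0802 each)
Apr 12, sell 670: 670/790 × $6,383.32 → $5,413.70
Total COGS = $1,582.27 + $2,560.39 + $4,516.02 + $5,413.70 = $14,072.38
Ending inventory (cost pool remaining) = $969.62
Check: goods available $15,042.00 = COGS $14,072.38 + ending $969.62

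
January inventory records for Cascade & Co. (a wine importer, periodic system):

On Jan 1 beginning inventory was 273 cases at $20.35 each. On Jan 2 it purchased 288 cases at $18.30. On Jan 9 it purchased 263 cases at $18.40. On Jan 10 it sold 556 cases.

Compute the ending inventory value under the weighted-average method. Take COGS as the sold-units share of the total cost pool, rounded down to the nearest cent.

Ending inventory = $5,094.98

Jan 10, sell 556: 556/824 × $15,665.15 → $10,570.17
Ending inventory (cost pool remaining) = $5,094.98
Check: goods available $15,665.15 = COGS $10,570.17 + ending $5,094.98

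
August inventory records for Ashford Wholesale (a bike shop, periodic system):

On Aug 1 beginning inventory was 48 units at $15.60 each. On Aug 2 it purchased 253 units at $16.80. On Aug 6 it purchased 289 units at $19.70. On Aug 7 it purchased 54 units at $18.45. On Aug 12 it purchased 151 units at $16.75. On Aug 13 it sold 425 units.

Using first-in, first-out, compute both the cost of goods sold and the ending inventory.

Aug 13, 425 sold [FIFO — oldest first]: 48 @ $15.60 + 253 @ $16.80 + 124 @ $19.70 = $7,442.00
Ending inventory: 165 @ $19.70 + 54 @ $18.45 + 151 @ $16.75 = $6,776.05

COGS = $7,442.00; ending inventory = $6,776.05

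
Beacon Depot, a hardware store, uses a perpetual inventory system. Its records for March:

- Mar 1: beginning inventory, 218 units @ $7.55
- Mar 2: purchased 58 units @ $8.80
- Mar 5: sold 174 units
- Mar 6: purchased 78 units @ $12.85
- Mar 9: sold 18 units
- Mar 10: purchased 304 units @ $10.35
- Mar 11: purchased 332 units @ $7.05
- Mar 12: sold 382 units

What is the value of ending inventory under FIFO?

Mar 5, 174 sold [FIFO — oldest first]: 174 @ $7.55 = $1,313.70
Mar 9, 18 sold [FIFO — oldest first]: 18 @ $7.55 = $135.90
Mar 12, 382 sold [FIFO — oldest first]: 26 @ $7.55 + 58 @ $8.80 + 78 @ $12.85 + 220 @ $10.35 = $3,986.00
Total COGS = $1,313.70 + $135.90 + $3,986.00 = $5,435.60
Ending inventory: 84 @ $10.35 + 332 @ $7.05 = $3,210.00
Check: goods available $8,645.60 = COGS $5,435.60 + ending $3,210.00

Ending inventory = $3,210.00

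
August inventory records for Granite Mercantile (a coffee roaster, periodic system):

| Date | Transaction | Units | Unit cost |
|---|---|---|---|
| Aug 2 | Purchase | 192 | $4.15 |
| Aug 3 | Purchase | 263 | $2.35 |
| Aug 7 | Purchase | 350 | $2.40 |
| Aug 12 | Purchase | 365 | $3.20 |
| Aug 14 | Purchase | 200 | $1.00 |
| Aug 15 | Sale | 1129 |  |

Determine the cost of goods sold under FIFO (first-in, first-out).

COGS = $3,291.65

Aug 15, 1129 sold [FIFO — oldest first]: 192 @ $4.15 + 263 @ $2.35 + 350 @ $2.40 + 324 @ $3.20 = $3,291.65
Ending inventory: 41 @ $3.20 + 200 @ $1.00 = $331.20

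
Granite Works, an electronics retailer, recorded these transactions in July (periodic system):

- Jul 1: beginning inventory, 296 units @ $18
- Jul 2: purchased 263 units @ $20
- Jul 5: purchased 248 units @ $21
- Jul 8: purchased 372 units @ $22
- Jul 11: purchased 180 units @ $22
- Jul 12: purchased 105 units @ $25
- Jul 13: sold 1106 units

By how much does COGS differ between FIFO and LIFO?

$1,623

FIFO COGS: 296 @ $18 + 263 @ $20 + 248 @ $21 + 299 @ $22 = $22,374
LIFO COGS: 105 @ $25 + 180 @ $22 + 372 @ $22 + 248 @ $21 + 201 @ $20 = $23,997
Difference = |$22,374 − $23,997| = $1,623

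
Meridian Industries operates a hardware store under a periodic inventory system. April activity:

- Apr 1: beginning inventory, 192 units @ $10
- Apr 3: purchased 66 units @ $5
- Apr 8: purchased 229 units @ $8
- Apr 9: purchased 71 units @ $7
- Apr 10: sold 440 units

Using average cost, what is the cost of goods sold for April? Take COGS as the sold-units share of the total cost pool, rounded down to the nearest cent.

Apr 10, sell 440: 440/558 × $4,579.00 → $3,610.68
Ending inventory (cost pool remaining) = $968.32
Check: goods available $4,579.00 = COGS $3,610.68 + ending $968.32

COGS = $3,610.68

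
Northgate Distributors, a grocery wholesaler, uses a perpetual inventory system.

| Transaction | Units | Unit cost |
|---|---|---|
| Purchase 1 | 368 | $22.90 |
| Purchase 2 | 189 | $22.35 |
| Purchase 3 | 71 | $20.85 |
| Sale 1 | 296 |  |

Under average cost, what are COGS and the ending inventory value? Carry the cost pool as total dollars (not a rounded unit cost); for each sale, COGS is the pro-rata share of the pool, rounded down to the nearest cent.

After Purchase 1: 368 on hand, pool $8,427.20 (≈ $22.9000 each)
After Purchase 2: 557 on hand, pool $12,651.35 (≈ $22.7134 each)
After Purchase 3: 628 on hand, pool $14,131.70 (≈ $22.5027 each)
Sale 1, sell 296: 296/628 × $14,131.70 → $6,660.80
Ending inventory (cost pool remaining) = $7,470.90

COGS = $6,660.80; ending inventory = $7,470.90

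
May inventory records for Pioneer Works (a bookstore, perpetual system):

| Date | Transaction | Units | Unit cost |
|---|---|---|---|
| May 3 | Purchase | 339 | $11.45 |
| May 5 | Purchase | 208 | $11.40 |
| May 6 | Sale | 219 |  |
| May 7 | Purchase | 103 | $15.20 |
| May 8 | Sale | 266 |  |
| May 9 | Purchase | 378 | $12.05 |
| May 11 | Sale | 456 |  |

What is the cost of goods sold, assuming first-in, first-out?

COGS = $11,324.90

May 6, 219 sold [FIFO — oldest first]: 219 @ $11.45 = $2,507.55
May 8, 266 sold [FIFO — oldest first]: 120 @ $11.45 + 146 @ $11.40 = $3,038.40
May 11, 456 sold [FIFO — oldest first]: 62 @ $11.40 + 103 @ $15.20 + 291 @ $12.05 = $5,778.95
Total COGS = $2,507.55 + $3,038.40 + $5,778.95 = $11,324.90
Ending inventory: 87 @ $12.05 = $1,048.35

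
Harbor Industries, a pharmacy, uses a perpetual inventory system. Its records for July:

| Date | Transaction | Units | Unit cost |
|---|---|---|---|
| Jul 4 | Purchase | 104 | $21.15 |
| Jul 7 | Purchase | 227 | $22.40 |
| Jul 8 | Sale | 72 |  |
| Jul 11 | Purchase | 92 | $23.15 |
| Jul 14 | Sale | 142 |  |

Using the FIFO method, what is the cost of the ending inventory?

Ending inventory = $4,750.60

Jul 8, 72 sold [FIFO — oldest first]: 72 @ $21.15 = $1,522.80
Jul 14, 142 sold [FIFO — oldest first]: 32 @ $21.15 + 110 @ $22.40 = $3,140.80
Total COGS = $1,522.80 + $3,140.80 = $4,663.60
Ending inventory: 117 @ $22.40 + 92 @ $23.15 = $4,750.60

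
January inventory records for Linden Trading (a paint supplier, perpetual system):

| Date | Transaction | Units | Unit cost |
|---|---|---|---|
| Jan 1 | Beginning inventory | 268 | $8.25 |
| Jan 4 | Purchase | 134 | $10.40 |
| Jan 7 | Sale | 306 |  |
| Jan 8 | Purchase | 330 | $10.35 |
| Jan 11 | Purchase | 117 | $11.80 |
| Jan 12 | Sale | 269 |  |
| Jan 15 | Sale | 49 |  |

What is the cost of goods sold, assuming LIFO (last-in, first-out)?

COGS = $6,273.55

Jan 7, 306 sold [LIFO — newest first]: 134 @ $10.40 + 172 @ $8.25 = $2,812.60
Jan 12, 269 sold [LIFO — newest first]: 117 @ $11.80 + 152 @ $10.35 = $2,953.80
Jan 15, 49 sold [LIFO — newest first]: 49 @ $10.35 = $507.15
Total COGS = $2,812.60 + $2,953.80 + $507.15 = $6,273.55
Ending inventory: 96 @ $8.25 + 129 @ $10.35 = $2,127.15
Check: goods available $8,400.70 = COGS $6,273.55 + ending $2,127.15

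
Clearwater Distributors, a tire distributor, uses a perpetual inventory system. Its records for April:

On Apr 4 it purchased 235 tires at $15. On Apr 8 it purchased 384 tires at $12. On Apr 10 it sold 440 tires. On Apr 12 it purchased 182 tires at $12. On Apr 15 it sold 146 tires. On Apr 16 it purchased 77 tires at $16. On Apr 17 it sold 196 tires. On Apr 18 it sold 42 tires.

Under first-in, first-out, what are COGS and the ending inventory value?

COGS = $10,685; ending inventory = $864

Apr 10, 440 sold [FIFO — oldest first]: 235 @ $15 + 205 @ $12 = $5,985
Apr 15, 146 sold [FIFO — oldest first]: 146 @ $12 = $1,752
Apr 17, 196 sold [FIFO — oldest first]: 33 @ $12 + 163 @ $12 = $2,352
Apr 18, 42 sold [FIFO — oldest first]: 19 @ $12 + 23 @ $16 = $596
Total COGS = $5,985 + $1,752 + $2,352 + $596 = $10,685
Ending inventory: 54 @ $16 = $864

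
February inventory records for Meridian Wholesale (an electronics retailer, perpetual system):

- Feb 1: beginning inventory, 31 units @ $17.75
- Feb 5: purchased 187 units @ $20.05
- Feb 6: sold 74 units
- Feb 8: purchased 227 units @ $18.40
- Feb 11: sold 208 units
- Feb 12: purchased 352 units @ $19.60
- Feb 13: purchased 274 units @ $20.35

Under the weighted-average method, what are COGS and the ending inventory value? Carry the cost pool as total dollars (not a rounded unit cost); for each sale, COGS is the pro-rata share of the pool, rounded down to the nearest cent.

COGS = $5,393.49; ending inventory = $15,558.01

After Feb 1: 31 on hand, pool $550.25 (≈ $17.7500 each)
After Feb 5: 218 on hand, pool $4,299.60 (≈ $19.7229 each)
Feb 6, sell 74: 74/218 × $4,299.60 → $1,459.49
After Feb 8: 371 on hand, pool $7,016.91 (≈ $18.9135 each)
Feb 11, sell 208: 208/371 × $7,016.91 → $3,934.00
After Feb 12: 515 on hand, pool $9,982.11 (≈ $19.3827 each)
After Feb 13: 789 on hand, pool $15,558.01 (≈ $19.7186 each)
Total COGS = $1,459.49 + $3,934.00 = $5,393.49
Ending inventory (cost pool remaining) = $15,558.01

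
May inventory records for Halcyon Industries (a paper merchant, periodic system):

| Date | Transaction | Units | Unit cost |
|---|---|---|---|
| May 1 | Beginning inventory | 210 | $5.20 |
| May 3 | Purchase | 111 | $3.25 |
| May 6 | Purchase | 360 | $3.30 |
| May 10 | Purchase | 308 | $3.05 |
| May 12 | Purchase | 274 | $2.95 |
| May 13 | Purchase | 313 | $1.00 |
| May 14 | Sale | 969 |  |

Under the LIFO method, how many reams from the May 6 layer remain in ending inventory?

May 14, 969 sold [LIFO — newest first]: 313 @ $1.00 + 274 @ $2.95 + 308 @ $3.05 + 74 @ $3.30 = $2,304.90
Ending inventory: 210 @ $5.20 + 111 @ $3.25 + 286 @ $3.30 = $2,396.55

286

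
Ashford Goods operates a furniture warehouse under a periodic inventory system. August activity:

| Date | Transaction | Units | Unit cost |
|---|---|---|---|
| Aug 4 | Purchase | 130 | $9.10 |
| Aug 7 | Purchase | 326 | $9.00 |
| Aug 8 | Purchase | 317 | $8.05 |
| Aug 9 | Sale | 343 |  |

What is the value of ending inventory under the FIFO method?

Ending inventory = $3,568.85

Aug 9, 343 sold [FIFO — oldest first]: 130 @ $9.10 + 213 @ $9.00 = $3,100.00
Ending inventory: 113 @ $9.00 + 317 @ $8.05 = $3,568.85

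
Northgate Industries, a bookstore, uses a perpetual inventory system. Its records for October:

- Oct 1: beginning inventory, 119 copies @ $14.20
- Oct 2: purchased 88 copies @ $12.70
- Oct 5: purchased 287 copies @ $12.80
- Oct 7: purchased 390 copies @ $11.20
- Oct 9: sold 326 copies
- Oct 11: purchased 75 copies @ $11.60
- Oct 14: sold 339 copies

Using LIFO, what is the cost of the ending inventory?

Ending inventory = $3,921.00

Oct 9, 326 sold [LIFO — newest first]: 326 @ $11.20 = $3,651.20
Oct 14, 339 sold [LIFO — newest first]: 75 @ $11.60 + 64 @ $11.20 + 200 @ $12.80 = $4,146.80
Total COGS = $3,651.20 + $4,146.80 = $7,798.00
Ending inventory: 119 @ $14.20 + 88 @ $12.70 + 87 @ $12.80 = $3,921.00
Check: goods available $11,719.00 = COGS $7,798.00 + ending $3,921.00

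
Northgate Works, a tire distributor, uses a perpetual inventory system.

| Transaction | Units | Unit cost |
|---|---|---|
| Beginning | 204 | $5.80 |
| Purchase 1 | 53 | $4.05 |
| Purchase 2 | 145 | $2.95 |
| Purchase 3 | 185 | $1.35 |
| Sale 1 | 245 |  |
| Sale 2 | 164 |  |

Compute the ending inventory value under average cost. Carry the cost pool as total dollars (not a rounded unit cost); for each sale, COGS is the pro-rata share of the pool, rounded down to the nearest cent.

Ending inventory = $629.33

After Beginning: 204 on hand, pool $1,183.20 (≈ $5.8000 each)
After Purchase 1: 257 on hand, pool $1,397.85 (≈ $5.4391 each)
After Purchase 2: 402 on hand, pool $1,825.60 (≈ $4.5413 each)
After Purchase 3: 587 on hand, pool $2,075.35 (≈ $3.5355 each)
Sale 1, sell 245: 245/587 × $2,075.35 → $866.20
Sale 2, sell 164: 164/342 × $1,209.15 → $579.82
Total COGS = $866.20 + $579.82 = $1,446.02
Ending inventory (cost pool remaining) = $629.33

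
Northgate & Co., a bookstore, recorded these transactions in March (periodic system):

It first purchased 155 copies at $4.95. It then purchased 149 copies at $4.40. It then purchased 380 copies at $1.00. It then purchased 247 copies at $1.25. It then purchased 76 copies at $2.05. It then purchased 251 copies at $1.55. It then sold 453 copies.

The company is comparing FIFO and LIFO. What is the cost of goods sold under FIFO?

FIFO COGS: 155 @ $4.95 + 149 @ $4.40 + 149 @ $1.00 = $1,571.85
LIFO COGS: 251 @ $1.55 + 76 @ $2.05 + 126 @ $1.25 = $702.35

COGS = $1,571.85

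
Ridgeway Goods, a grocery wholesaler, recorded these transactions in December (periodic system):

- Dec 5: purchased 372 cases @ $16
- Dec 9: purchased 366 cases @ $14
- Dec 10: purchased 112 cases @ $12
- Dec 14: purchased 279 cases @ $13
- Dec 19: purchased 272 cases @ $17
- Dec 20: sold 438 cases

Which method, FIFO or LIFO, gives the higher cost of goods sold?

FIFO COGS: 372 @ $16 + 66 @ $14 = $6,876
LIFO COGS: 272 @ $17 + 166 @ $13 = $6,782

FIFO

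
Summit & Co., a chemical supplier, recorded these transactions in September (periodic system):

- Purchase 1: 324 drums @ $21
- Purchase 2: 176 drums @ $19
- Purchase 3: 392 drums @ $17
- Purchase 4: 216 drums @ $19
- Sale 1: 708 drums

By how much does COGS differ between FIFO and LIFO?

FIFO COGS: 324 @ $21 + 176 @ $19 + 208 @ $17 = $13,684
LIFO COGS: 216 @ $19 + 392 @ $17 + 100 @ $19 = $12,668
Difference = |$13,684 − $12,668| = $1,016

$1,016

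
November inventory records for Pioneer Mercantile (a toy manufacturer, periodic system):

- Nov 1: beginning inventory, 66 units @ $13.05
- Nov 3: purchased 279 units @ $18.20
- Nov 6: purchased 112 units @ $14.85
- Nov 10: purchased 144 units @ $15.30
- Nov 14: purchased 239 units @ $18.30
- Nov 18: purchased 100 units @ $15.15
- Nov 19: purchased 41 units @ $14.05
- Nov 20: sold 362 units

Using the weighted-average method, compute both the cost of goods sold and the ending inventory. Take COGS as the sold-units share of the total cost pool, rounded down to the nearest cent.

COGS = $6,003.90; ending inventory = $10,266.35

Nov 20, sell 362: 362/981 × $16,270.25 → $6,003.90
Ending inventory (cost pool remaining) = $10,266.35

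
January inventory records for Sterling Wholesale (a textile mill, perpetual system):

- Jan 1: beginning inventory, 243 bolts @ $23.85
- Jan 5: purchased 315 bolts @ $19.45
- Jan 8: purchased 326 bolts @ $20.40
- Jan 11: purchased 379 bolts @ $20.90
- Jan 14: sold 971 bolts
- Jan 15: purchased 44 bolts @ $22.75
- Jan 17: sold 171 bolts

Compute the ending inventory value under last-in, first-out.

Jan 14, 971 sold [LIFO — newest first]: 379 @ $20.90 + 326 @ $20.40 + 266 @ $19.45 = $19,745.20
Jan 17, 171 sold [LIFO — newest first]: 44 @ $22.75 + 49 @ $19.45 + 78 @ $23.85 = $3,814.35
Total COGS = $19,745.20 + $3,814.35 = $23,559.55
Ending inventory: 165 @ $23.85 = $3,935.25
Check: goods available $27,494.80 = COGS $23,559.55 + ending $3,935.25

Ending inventory = $3,935.25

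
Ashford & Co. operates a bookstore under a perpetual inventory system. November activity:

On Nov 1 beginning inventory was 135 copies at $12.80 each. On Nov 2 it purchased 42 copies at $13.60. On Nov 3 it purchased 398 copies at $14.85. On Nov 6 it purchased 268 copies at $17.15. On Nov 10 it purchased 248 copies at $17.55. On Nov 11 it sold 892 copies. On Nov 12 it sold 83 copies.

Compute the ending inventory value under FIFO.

Ending inventory = $2,035.80

Nov 11, 892 sold [FIFO — oldest first]: 135 @ $12.80 + 42 @ $13.60 + 398 @ $14.85 + 268 @ $17.15 + 49 @ $17.55 = $13,665.65
Nov 12, 83 sold [FIFO — oldest first]: 83 @ $17.55 = $1,456.65
Total COGS = $13,665.65 + $1,456.65 = $15,122.30
Ending inventory: 116 @ $17.55 = $2,035.80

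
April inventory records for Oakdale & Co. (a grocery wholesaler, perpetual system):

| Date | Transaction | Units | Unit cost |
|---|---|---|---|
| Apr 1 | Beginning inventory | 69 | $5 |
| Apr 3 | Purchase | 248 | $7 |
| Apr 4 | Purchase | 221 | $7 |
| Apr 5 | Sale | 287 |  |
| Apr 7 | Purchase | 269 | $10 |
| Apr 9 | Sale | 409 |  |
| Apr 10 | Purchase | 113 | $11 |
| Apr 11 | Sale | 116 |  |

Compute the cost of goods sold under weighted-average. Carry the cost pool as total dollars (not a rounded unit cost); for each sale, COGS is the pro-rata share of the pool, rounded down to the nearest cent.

COGS = $6,510.63

After Apr 1: 69 on hand, pool $345.00 (≈ $5.0000 each)
After Apr 3: 317 on hand, pool $2,081.00 (≈ $6.5647 each)
After Apr 4: 538 on hand, pool $3,628.00 (≈ $6.7435 each)
Apr 5, sell 287: 287/538 × $3,628.00 → $1,935.38
After Apr 7: 520 on hand, pool $4,382.62 (≈ $8.4281 each)
Apr 9, sell 409: 409/520 × $4,382.62 → $3,447.09
After Apr 10: 224 on hand, pool $2,178.53 (≈ $9.7256 each)
Apr 11, sell 116: 116/224 × $2,178.53 → $1,128.16
Total COGS = $1,935.38 + $3,447.09 + $1,128.16 = $6,510.63
Ending inventory (cost pool remaining) = $1,050.37
Check: goods available $7,561.00 = COGS $6,510.63 + ending $1,050.37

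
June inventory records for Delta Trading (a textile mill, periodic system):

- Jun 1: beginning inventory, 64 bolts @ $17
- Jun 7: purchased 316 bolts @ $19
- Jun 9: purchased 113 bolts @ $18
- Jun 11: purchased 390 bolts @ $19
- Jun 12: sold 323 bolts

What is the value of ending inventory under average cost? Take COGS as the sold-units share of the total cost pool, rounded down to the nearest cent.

Ending inventory = $10,487.16

Jun 12, sell 323: 323/883 × $16,536.00 → $6,048.84
Ending inventory (cost pool remaining) = $10,487.16
Check: goods available $16,536.00 = COGS $6,048.84 + ending $10,487.16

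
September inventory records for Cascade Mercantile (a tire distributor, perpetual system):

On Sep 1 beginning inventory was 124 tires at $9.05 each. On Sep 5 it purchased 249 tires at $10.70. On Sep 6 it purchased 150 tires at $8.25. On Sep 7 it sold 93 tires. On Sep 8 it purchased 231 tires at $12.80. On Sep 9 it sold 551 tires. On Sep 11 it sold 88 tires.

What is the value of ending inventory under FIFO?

Ending inventory = $281.60

Sep 7, 93 sold [FIFO — oldest first]: 93 @ $9.05 = $841.65
Sep 9, 551 sold [FIFO — oldest first]: 31 @ $9.05 + 249 @ $10.70 + 150 @ $8.25 + 121 @ $12.80 = $5,731.15
Sep 11, 88 sold [FIFO — oldest first]: 88 @ $12.80 = $1,126.40
Total COGS = $841.65 + $5,731.15 + $1,126.40 = $7,699.20
Ending inventory: 22 @ $12.80 = $281.60
Check: goods available $7,980.80 = COGS $7,699.20 + ending $281.60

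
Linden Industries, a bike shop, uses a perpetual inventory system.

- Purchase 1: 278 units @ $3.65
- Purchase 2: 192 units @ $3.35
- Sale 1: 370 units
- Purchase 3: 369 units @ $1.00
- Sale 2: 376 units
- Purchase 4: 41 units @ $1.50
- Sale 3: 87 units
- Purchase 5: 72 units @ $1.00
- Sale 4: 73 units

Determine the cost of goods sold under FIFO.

COGS = $2,114.40

Sale 1 (370) [FIFO — oldest first]: 278 @ $3.65 + 92 @ $3.35 = $1,322.90
Sale 2 (376) [FIFO — oldest first]: 100 @ $3.35 + 276 @ $1.00 = $611.00
Sale 3 (87) [FIFO — oldest first]: 87 @ $1.00 = $87.00
Sale 4 (73) [FIFO — oldest first]: 6 @ $1.00 + 41 @ $1.50 + 26 @ $1.00 = $93.50
Total COGS = $1,322.90 + $611.00 + $87.00 + $93.50 = $2,114.40
Ending inventory: 46 @ $1.00 = $46.00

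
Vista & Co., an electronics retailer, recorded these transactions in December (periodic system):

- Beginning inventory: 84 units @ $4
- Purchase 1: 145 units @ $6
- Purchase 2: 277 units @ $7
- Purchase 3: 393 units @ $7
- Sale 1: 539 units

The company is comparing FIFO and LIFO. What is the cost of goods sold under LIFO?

COGS = $3,773

FIFO COGS: 84 @ $4 + 145 @ $6 + 277 @ $7 + 33 @ $7 = $3,376
LIFO COGS: 393 @ $7 + 146 @ $7 = $3,773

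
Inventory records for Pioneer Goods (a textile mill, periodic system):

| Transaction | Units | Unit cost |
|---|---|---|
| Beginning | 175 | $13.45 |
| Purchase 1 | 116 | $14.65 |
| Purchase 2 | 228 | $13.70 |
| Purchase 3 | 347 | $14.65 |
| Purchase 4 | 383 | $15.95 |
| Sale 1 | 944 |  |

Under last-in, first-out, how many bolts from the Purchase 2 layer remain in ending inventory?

14

Sale 1 (944) [LIFO — newest first]: 383 @ $15.95 + 347 @ $14.65 + 214 @ $13.70 = $14,124.20
Ending inventory: 175 @ $13.45 + 116 @ $14.65 + 14 @ $13.70 = $4,244.95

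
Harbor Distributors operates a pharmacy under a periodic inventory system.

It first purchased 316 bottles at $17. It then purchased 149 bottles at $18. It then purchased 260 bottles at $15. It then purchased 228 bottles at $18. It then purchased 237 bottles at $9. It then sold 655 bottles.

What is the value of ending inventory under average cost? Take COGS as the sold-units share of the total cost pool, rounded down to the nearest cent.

Sale 1, sell 655: 655/1190 × $18,191.00 → $10,012.69
Ending inventory (cost pool remaining) = $8,178.31

Ending inventory = $8,178.31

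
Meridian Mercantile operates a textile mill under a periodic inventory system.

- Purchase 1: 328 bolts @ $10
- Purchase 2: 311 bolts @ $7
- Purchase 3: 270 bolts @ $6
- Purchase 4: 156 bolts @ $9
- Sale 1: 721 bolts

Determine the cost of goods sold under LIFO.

Sale 1 (721) [LIFO — newest first]: 156 @ $9 + 270 @ $6 + 295 @ $7 = $5,089
Ending inventory: 328 @ $10 + 16 @ $7 = $3,392

COGS = $5,089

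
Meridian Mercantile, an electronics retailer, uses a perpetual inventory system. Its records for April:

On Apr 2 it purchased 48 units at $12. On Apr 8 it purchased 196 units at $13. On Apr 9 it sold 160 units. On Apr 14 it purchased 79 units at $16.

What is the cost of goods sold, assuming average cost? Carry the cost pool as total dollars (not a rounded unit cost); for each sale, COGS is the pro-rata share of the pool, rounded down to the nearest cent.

After Apr 2: 48 on hand, pool $576.00 (≈ $12.0000 each)
After Apr 8: 244 on hand, pool $3,124.00 (≈ $12.8033 each)
Apr 9, sell 160: 160/244 × $3,124.00 → $2,048.52
After Apr 14: 163 on hand, pool $2,339.48 (≈ $14.3526 each)
Ending inventory (cost pool remaining) = $2,339.48

COGS = $2,048.52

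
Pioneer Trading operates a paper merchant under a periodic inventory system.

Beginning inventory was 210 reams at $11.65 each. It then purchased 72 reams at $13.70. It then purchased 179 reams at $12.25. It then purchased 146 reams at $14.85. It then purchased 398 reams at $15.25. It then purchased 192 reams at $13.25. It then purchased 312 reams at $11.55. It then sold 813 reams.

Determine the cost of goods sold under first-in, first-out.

COGS = $10,935.25

Sale 1 (813) [FIFO — oldest first]: 210 @ $11.65 + 72 @ $13.70 + 179 @ $12.25 + 146 @ $14.85 + 206 @ $15.25 = $10,935.25
Ending inventory: 192 @ $15.25 + 192 @ $13.25 + 312 @ $11.55 = $9,075.60
Check: goods available $20,010.85 = COGS $10,935.25 + ending $9,075.60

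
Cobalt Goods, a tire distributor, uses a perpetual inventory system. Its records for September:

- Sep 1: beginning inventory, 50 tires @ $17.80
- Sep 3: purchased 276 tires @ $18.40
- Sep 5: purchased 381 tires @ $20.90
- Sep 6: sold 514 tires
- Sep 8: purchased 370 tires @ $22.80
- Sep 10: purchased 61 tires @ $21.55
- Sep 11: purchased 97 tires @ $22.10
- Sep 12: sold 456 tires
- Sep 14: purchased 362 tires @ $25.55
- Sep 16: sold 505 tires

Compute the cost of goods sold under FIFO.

COGS = $31,957.55

Sep 6, 514 sold [FIFO — oldest first]: 50 @ $17.80 + 276 @ $18.40 + 188 @ $20.90 = $9,897.60
Sep 12, 456 sold [FIFO — oldest first]: 193 @ $20.90 + 263 @ $22.80 = $10,030.10
Sep 16, 505 sold [FIFO — oldest first]: 107 @ $22.80 + 61 @ $21.55 + 97 @ $22.10 + 240 @ $25.55 = $12,029.85
Total COGS = $9,897.60 + $10,030.10 + $12,029.85 = $31,957.55
Ending inventory: 122 @ $25.55 = $3,117.10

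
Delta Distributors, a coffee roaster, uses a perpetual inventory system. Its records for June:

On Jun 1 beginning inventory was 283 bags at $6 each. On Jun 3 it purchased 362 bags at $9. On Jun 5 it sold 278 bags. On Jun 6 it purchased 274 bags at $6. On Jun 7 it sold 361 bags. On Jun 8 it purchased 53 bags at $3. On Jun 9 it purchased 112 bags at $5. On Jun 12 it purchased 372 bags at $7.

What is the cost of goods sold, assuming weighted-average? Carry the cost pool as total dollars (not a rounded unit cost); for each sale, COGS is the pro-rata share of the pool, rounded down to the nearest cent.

COGS = $4,650.07

After Jun 1: 283 on hand, pool $1,698.00 (≈ $6.0000 each)
After Jun 3: 645 on hand, pool $4,956.00 (≈ $7.6837 each)
Jun 5, sell 278: 278/645 × $4,956.00 → $2,136.07
After Jun 6: 641 on hand, pool $4,463.93 (≈ $6.9640 each)
Jun 7, sell 361: 361/641 × $4,463.93 → $2,514.00
After Jun 8: 333 on hand, pool $2,108.93 (≈ $6.3331 each)
After Jun 9: 445 on hand, pool $2,668.93 (≈ $5.9976 each)
After Jun 12: 817 on hand, pool $5,272.93 (≈ $6.4540 each)
Total COGS = $2,136.07 + $2,514.00 = $4,650.07
Ending inventory (cost pool remaining) = $5,272.93
Check: goods available $9,923.00 = COGS $4,650.07 + ending $5,272.93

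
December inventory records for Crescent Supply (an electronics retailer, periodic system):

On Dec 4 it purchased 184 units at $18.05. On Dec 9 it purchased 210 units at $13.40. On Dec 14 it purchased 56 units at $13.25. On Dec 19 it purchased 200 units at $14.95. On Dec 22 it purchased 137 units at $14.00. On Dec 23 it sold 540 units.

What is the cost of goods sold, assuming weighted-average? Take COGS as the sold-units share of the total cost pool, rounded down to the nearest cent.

COGS = $8,086.41

Dec 23, sell 540: 540/787 × $11,785.20 → $8,086.41
Ending inventory (cost pool remaining) = $3,698.79
Check: goods available $11,785.20 = COGS $8,086.41 + ending $3,698.79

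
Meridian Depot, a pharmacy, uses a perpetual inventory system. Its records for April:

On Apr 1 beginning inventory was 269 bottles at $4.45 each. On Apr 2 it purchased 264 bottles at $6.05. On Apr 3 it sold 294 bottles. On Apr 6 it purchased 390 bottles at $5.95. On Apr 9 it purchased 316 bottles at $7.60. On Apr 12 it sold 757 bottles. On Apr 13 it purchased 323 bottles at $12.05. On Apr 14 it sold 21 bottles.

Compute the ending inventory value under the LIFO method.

Apr 3, 294 sold [LIFO — newest first]: 264 @ $6.05 + 30 @ $4.45 = $1,730.70
Apr 12, 757 sold [LIFO — newest first]: 316 @ $7.60 + 390 @ $5.95 + 51 @ $4.45 = $4,949.05
Apr 14, 21 sold [LIFO — newest first]: 21 @ $12.05 = $253.05
Total COGS = $1,730.70 + $4,949.05 + $253.05 = $6,932.80
Ending inventory: 188 @ $4.45 + 302 @ $12.05 = $4,475.70

Ending inventory = $4,475.70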